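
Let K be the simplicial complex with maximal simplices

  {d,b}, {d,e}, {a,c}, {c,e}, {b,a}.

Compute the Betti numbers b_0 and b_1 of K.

We work with the vertex ordering a < b < c < d < e. The simplices of K, each written with vertices in increasing order, are:

  0-simplices (5): a, b, c, d, e
  1-simplices (5): ab, ac, bd, ce, de

so the chain groups are C_0 ≅ Z^5, C_1 ≅ Z^5.

∂_1: C_1 → C_0 maps an edge to its endpoints' difference, ∂[p,q] = q − p.
As a 5×5 matrix over Z this has rank 4, with invariant factors (1,1,1,1).

Computing H_k = (kernel of ∂_k) / (image of ∂_{k+1}):

  H_0: rank C_0 − rank ∂_1 = 5 − 4 = 1, and the invariant factors of ∂_1 are all 1, so H_0 = Z.
  H_1: rank ker ∂_1 − rank ∂_2 = (5 − 4) − 0 = 1, and there is no ∂_2, so H_1 = Z.

Hence the Betti numbers are b_0 = 1, b_1 = 1.

b_0 = 1, b_1 = 1.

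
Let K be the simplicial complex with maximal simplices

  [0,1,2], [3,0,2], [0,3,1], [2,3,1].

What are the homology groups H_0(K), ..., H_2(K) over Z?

H_0 ≅ Z,  H_1 = 0,  H_2 ≅ Z.

Fix the vertex order 0 < 1 < 2 < 3 and write every simplex with vertices in increasing order. Then dim K = 2 and the simplices of K are:

  0-simplices (4): [0], [1], [2], [3]
  1-simplices (6): [0,1], [0,2], [0,3], [1,2], [1,3], [2,3]
  2-simplices (4): [0,1,2], [0,1,3], [0,2,3], [1,2,3]

so the chain groups are C_0 ≅ Z^4, C_1 ≅ Z^6, C_2 ≅ Z^4.

∂_1: C_1 → C_0 sends each edge [p,q] (with p < q) to q − p.
The resulting 4×6 matrix has rank 3, and its Smith normal form has invariant factors (1,1,1).

Boundary ∂_2: C_2 → C_1 sends each 2-simplex [p,q,r] to [q,r] − [p,r] + [p,q]. For instance
  ∂[0,2,3] = [2,3] − [0,3] + [0,2],
  ∂[0,1,3] = [1,3] − [0,3] + [0,1].
The resulting 6×4 matrix has rank 3, and its Smith normal form has invariant factors (1,1,1).

Now H_k = ker ∂_k / im ∂_{k+1}, so:

  H_0: rank C_0 − rank ∂_1 = 4 − 3 = 1, and the invariant factors of ∂_1 are all 1, so H_0 = Z.
  H_1: rank ker ∂_1 − rank ∂_2 = (6 − 3) − 3 = 0, and the invariant factors of ∂_2 are all 1, so H_1 = 0.
  H_2: rank ker ∂_2 − rank ∂_3 = (4 − 3) − 0 = 1, and there is no ∂_3, so H_2 = Z.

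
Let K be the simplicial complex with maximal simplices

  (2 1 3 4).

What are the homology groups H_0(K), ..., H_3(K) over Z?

Fix the vertex order 1 < 2 < 3 < 4 and write every simplex with vertices in increasing order. Then dim K = 3 and the simplices of K are:

  0-simplices (4): [1], [2], [3], [4]
  1-simplices (6): [1,2], [1,3], [1,4], [2,3], [2,4], [3,4]
  2-simplices (4): [1,2,3], [1,2,4], [1,3,4], [2,3,4]
  3-simplices (1): [1,2,3,4]

Hence C_0 ≅ Z^4, C_1 ≅ Z^6, C_2 ≅ Z^4, C_3 ≅ Z^1.

The boundary map ∂_1: C_1 → C_0 sends each edge [p,q] (with p < q) to q − p. For instance
  ∂[3,4] = [4] − [3].
The resulting 4×6 matrix has rank 3, and its Smith normal form has invariant factors (1,1,1).

The boundary map ∂_2: C_2 → C_1 maps a triangle to the signed sum of its edges. For instance
  ∂[1,3,4] = [3,4] − [1,4] + [1,3],
  ∂[1,2,4] = [2,4] − [1,4] + [1,2].
This gives a 6×4 integer matrix of rank 3; reducing to Smith normal form yields diagonal entries (1,1,1).

The boundary map ∂_3: C_3 → C_2 sends each 3-simplex σ to the alternating sum Σ_i (−1)^i (σ with its i-th vertex removed). For instance
  ∂[1,2,3,4] = [2,3,4] − [1,3,4] + [1,2,4] − [1,2,3].
As a 4×1 matrix over Z this has rank 1, with invariant factors (1).

Now H_k = ker ∂_k / im ∂_{k+1}, so:

  H_0: rank C_0 − rank ∂_1 = 4 − 3 = 1, and the invariant factors of ∂_1 are all 1, so H_0 = Z.
  H_1: rank ker ∂_1 − rank ∂_2 = (6 − 3) − 3 = 0, and the invariant factors of ∂_2 are all 1, so H_1 = 0.
  H_2: rank ker ∂_2 − rank ∂_3 = (4 − 3) − 1 = 0, and the invariant factors of ∂_3 are all 1, so H_2 = 0.
  H_3: rank ker ∂_3 − rank ∂_4 = (1 − 1) − 0 = 0, and there is no ∂_4, so H_3 = 0.

H_0 = Z,  H_1 = 0,  H_2 = 0,  H_3 = 0.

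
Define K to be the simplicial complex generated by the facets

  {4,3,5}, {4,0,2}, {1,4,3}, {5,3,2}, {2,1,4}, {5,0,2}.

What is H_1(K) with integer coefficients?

H_1 = Z.

K has 6 vertices, 12 edges, 6 triangles.
rank ∂_1 = 5, rank ∂_2 = 6 ⇒ b_1 = 12 − 5 − 6 = 1; all invariant factors of ∂_2 are 1 so no torsion. So H_1 ≅ Z.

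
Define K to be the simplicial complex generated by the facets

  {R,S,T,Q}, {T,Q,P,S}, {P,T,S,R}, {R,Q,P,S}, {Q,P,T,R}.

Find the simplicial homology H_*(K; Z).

Fix the vertex order P < Q < R < S < T and write every simplex with vertices in increasing order. Then dim K = 3 and the simplices of K are:

  0-simplices (5): P, Q, R, S, T
  1-simplices (10): PQ, PR, PS, PT, QR, QS, QT, RS, RT, ST
  2-simplices (10): PQR, PQS, PQT, PRS, PRT, PST, QRS, QRT, QST, RST
  3-simplices (5): PQRS, PQRT, PQST, PRST, QRST

so the chain groups are C_0 ≅ Z^5, C_1 ≅ Z^10, C_2 ≅ Z^10, C_3 ≅ Z^5.

Boundary ∂_1: C_1 → C_0 sends each edge [p,q] (with p < q) to q − p. For instance
  ∂ST = T − S.
As a 5×10 matrix over Z this has rank 4, with invariant factors (1,1,1,1).

The boundary map ∂_2: C_2 → C_1 acts by ∂[p,q,r] = [q,r] − [p,r] + [p,q]. For instance
  ∂PQR = QR − PR + PQ,
  ∂PQT = QT − PT + PQ.
The 10×10 boundary matrix has rank 6 and Smith normal form diag(1,1,1,1,1,1).

∂_3: C_3 → C_2 sends each 3-simplex σ to the alternating sum Σ_i (−1)^i (σ with its i-th vertex removed). For instance
  ∂PQRS = QRS − PRS + PQS − PQR,
  ∂PRST = RST − PST + PRT − PRS.
The resulting 10×5 matrix has rank 4, and its Smith normal form has invariant factors (1,1,1,1).

From H_k ≅ ker(∂_k) / im(∂_{k+1}) we obtain:

  H_0: rank C_0 − rank ∂_1 = 5 − 4 = 1, and the invariant factors of ∂_1 are all 1, so H_0 = Z.
  H_1: rank ker ∂_1 − rank ∂_2 = (10 − 4) − 6 = 0, and the invariant factors of ∂_2 are all 1, so H_1 = 0.
  H_2: rank ker ∂_2 − rank ∂_3 = (10 − 6) − 4 = 0, and the invariant factors of ∂_3 are all 1, so H_2 = 0.
  H_3: rank ker ∂_3 − rank ∂_4 = (5 − 4) − 0 = 1, and there is no ∂_4, so H_3 = Z.

(K is a triangulation of the 3-sphere S^3.)

H_0 ≅ Z,  H_1 = 0,  H_2 = 0,  H_3 ≅ Z.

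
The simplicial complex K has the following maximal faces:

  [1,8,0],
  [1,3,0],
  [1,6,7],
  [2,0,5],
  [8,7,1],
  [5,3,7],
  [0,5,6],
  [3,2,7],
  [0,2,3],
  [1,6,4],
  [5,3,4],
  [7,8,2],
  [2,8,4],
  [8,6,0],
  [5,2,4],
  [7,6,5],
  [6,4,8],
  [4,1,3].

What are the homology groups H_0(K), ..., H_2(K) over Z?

Order the vertices as 0 < 1 < 2 < 3 < 4 < 5 < 6 < 7 < 8. Listing each simplex with vertices in this order, K has dimension 2 with simplices:

  0-simplices (9): [0], [1], [2], [3], [4], [5], [6], [7], [8]
  1-simplices (27): (27 of them)
  2-simplices (18): [0,1,3], [0,1,8], [0,2,3], [0,2,5], [0,5,6], [0,6,8], [1,3,4], [1,4,6], [1,6,7], [1,7,8], [2,3,7], [2,4,5], [2,4,8], [2,7,8], [3,4,5], [3,5,7], [4,6,8], [5,6,7]

so the chain groups are C_0 ≅ Z^9, C_1 ≅ Z^27, C_2 ≅ Z^18.

The boundary map ∂_1: C_1 → C_0 sends each edge [p,q] (with p < q) to q − p. For instance
  ∂[5,6] = [6] − [5].
This gives a 9×27 integer matrix of rank 8; reducing to Smith normal form yields diagonal entries (1,1,1,1,1,1,1,1).

Boundary ∂_2: C_2 → C_1 sends each 2-simplex [p,q,r] to [q,r] − [p,r] + [p,q]. For instance
  ∂[0,1,8] = [1,8] − [0,8] + [0,1],
  ∂[0,5,6] = [5,6] − [0,6] + [0,5].
This gives a 27×18 integer matrix of rank 18; reducing to Smith normal form yields diagonal entries (1,1,1,1,1,1,1,1,1,1,1,1,1,1,1,1,1,2).

Now H_k = ker ∂_k / im ∂_{k+1}, so:

  H_0: rank C_0 − rank ∂_1 = 9 − 8 = 1, and the invariant factors of ∂_1 are all 1, so H_0 ≅ Z.
  H_1: rank ker ∂_1 − rank ∂_2 = (27 − 8) − 18 = 1, and ∂_2 has invariant factor 2 > 1, so H_1 ≅ Z ⊕ Z/2.
  H_2: rank ker ∂_2 − rank ∂_3 = (18 − 18) − 0 = 0, and there is no ∂_3, so H_2 ≅ 0.

H_0 = Z,  H_1 = Z ⊕ Z/2,  H_2 = 0.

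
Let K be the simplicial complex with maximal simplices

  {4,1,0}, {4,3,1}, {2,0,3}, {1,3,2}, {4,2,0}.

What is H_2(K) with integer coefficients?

Order the vertices as 0 < 1 < 2 < 3 < 4. Listing each simplex with vertices in this order, K has dimension 2 with simplices:

  0-simplices (5): [0], [1], [2], [3], [4]
  1-simplices (10): [0,1], [0,2], [0,3], [0,4], [1,2], [1,3], [1,4], [2,3], [2,4], [3,4]
  2-simplices (5): [0,1,4], [0,2,3], [0,2,4], [1,2,3], [1,3,4]

Hence C_0 ≅ Z^5, C_1 ≅ Z^10, C_2 ≅ Z^5.

The boundary map ∂_1: C_1 → C_0 maps an edge to its endpoints' difference, ∂[p,q] = q − p. For instance
  ∂[1,4] = [4] − [1].
The resulting 5×10 matrix has rank 4, and its Smith normal form has invariant factors (1,1,1,1).

The boundary map ∂_2: C_2 → C_1 acts by ∂[p,q,r] = [q,r] − [p,r] + [p,q]. For instance
  ∂[1,3,4] = [3,4] − [1,4] + [1,3],
  ∂[0,2,3] = [2,3] − [0,3] + [0,2].
The resulting 10×5 matrix has rank 5, and its Smith normal form has invariant factors (1,1,1,1,1).

Computing H_k = (kernel of ∂_k) / (image of ∂_{k+1}):

  H_2: rank ker ∂_2 − rank ∂_3 = (5 − 5) − 0 = 0, and there is no ∂_3, so H_2 ≅ 0.

(K is a triangulation of the Möbius band.)

H_2 = 0.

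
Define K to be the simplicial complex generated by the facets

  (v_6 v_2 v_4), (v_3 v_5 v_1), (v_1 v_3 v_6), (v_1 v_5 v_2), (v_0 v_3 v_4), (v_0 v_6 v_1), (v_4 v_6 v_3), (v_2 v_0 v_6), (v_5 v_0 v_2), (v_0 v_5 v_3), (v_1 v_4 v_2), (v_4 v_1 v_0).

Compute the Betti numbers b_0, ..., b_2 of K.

b_0 = 1, b_1 = 0, b_2 = 0.

Order the vertices as v_0 < v_1 < v_2 < v_3 < v_4 < v_5 < v_6. Listing each simplex with vertices in this order, K has dimension 2 with simplices:

  0-simplices (7): [v_0], [v_1], [v_2], [v_3], [v_4], [v_5], [v_6]
  1-simplices (18): (18 of them)
  2-simplices (12): (12 of them)

so the chain groups are C_0 ≅ Z^7, C_1 ≅ Z^18, C_2 ≅ Z^12.

∂_1: C_1 → C_0 maps an edge to its endpoints' difference, ∂[p,q] = q − p. For instance
  ∂[v_4,v_6] = [v_6] − [v_4].
The 7×18 boundary matrix has rank 6 and Smith normal form diag(1,1,1,1,1,1).

The boundary map ∂_2: C_2 → C_1 maps a triangle to the signed sum of its edges. For instance
  ∂[v_0,v_3,v_4] = [v_3,v_4] − [v_0,v_4] + [v_0,v_3],
  ∂[v_0,v_1,v_4] = [v_1,v_4] − [v_0,v_4] + [v_0,v_1].
As a 18×12 matrix over Z this has rank 12, with invariant factors (1,1,1,1,1,1,1,1,1,1,1,2).

Computing H_k = (kernel of ∂_k) / (image of ∂_{k+1}):

  H_0: rank C_0 − rank ∂_1 = 7 − 6 = 1, and the invariant factors of ∂_1 are all 1, so H_0 ≅ Z.
  H_1: rank ker ∂_1 − rank ∂_2 = (18 − 6) − 12 = 0, and ∂_2 has invariant factor 2 > 1, so H_1 ≅ Z/2.
  H_2: rank ker ∂_2 − rank ∂_3 = (12 − 12) − 0 = 0, and there is no ∂_3, so H_2 ≅ 0.

Hence the Betti numbers are b_0 = 1, b_1 = 0, b_2 = 0.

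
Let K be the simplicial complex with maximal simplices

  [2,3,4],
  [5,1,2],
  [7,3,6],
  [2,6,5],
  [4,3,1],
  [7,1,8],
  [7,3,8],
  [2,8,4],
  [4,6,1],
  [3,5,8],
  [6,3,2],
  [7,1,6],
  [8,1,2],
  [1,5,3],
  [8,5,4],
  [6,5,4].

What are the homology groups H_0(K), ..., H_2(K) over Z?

Take the total order 1 < 2 < 3 < 4 < 5 < 6 < 7 < 8 on the vertex set. Then K (dimension 2) consists of the simplices:

  0-simplices (8): [1], [2], [3], [4], [5], [6], [7], [8]
  1-simplices (24): (24 of them)
  2-simplices (16): [1,2,5], [1,2,8], [1,3,4], [1,3,5], [1,4,6], [1,6,7], [1,7,8], [2,3,4], [2,3,6], [2,4,8], [2,5,6], [3,5,8], [3,6,7], [3,7,8], [4,5,6], [4,5,8]

giving chain groups C_0 ≅ Z^8, C_1 ≅ Z^24, C_2 ≅ Z^16.

The boundary map ∂_1: C_1 → C_0 is given by ∂[p,q] = [q] − [p]. For instance
  ∂[5,8] = [8] − [5].
This gives a 8×24 integer matrix of rank 7; reducing to Smith normal form yields diagonal entries (1,1,1,1,1,1,1).

Boundary ∂_2: C_2 → C_1 sends each 2-simplex [p,q,r] to [q,r] − [p,r] + [p,q]. For instance
  ∂[3,5,8] = [5,8] − [3,8] + [3,5],
  ∂[2,4,8] = [4,8] − [2,8] + [2,4].
The 24×16 boundary matrix has rank 15 and Smith normal form diag(1,1,1,1,1,1,1,1,1,1,1,1,1,1,1).

Reading off H_k = ker ∂_k / im ∂_{k+1}:

  H_0: rank C_0 − rank ∂_1 = 8 − 7 = 1, and the invariant factors of ∂_1 are all 1, so H_0 = Z.
  H_1: rank ker ∂_1 − rank ∂_2 = (24 − 7) − 15 = 2, and the invariant factors of ∂_2 are all 1, so H_1 = Z^2.
  H_2: rank ker ∂_2 − rank ∂_3 = (16 − 15) − 0 = 1, and there is no ∂_3, so H_2 = Z.

H_0 ≅ Z,  H_1 ≅ Z^2,  H_2 ≅ Z.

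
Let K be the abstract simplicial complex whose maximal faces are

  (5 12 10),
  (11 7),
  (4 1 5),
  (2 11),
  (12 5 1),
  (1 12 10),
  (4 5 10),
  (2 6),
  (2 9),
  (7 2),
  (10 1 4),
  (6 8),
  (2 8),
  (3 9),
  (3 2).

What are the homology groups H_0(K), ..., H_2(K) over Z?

Take the total order 1 < 2 < 3 < 4 < 5 < 6 < 7 < 8 < 9 < 10 < 11 < 12 on the vertex set. Then K (dimension 2) consists of the simplices:

  0-simplices (12): [1], [2], [3], [4], [5], [6], [7], [8], [9], [10], [11], [12]
  1-simplices (18): [1,4], [1,5], [1,10], [1,12], [2,3], [2,6], [2,7], [2,8], [2,9], [2,11], [3,9], [4,5], [4,10], [5,10], [5,12], [6,8], [7,11], [10,12]
  2-simplices (6): [1,4,5], [1,4,10], [1,5,12], [1,10,12], [4,5,10], [5,10,12]

so the chain groups are C_0 ≅ Z^12, C_1 ≅ Z^18, C_2 ≅ Z^6.

Boundary ∂_1: C_1 → C_0 is given by ∂[p,q] = [q] − [p].
The 12×18 boundary matrix has rank 10 and Smith normal form diag(1,1,1,1,1,1,1,1,1,1).

Boundary ∂_2: C_2 → C_1 maps a triangle to the signed sum of its edges. For instance
  ∂[1,5,12] = [5,12] − [1,12] + [1,5],
  ∂[5,10,12] = [10,12] − [5,12] + [5,10].
This gives a 18×6 integer matrix of rank 5; reducing to Smith normal form yields diagonal entries (1,1,1,1,1).

Computing H_k = (kernel of ∂_k) / (image of ∂_{k+1}):

  H_0: rank C_0 − rank ∂_1 = 12 − 10 = 2, and the invariant factors of ∂_1 are all 1, so H_0 ≅ Z^2.
  H_1: rank ker ∂_1 − rank ∂_2 = (18 − 10) − 5 = 3, and the invariant factors of ∂_2 are all 1, so H_1 ≅ Z^3.
  H_2: rank ker ∂_2 − rank ∂_3 = (6 − 5) − 0 = 1, and there is no ∂_3, so H_2 ≅ Z.

As a check, the Euler characteristic is 12 − 18 + 6 = 0, which agrees with 2 − 3 + 1 = 0.
(K is a triangulation of the disjoint union of the 2-sphere S^2 and a wedge of 3 circles.)

H_0 ≅ Z^2,  H_1 ≅ Z^3,  H_2 ≅ Z.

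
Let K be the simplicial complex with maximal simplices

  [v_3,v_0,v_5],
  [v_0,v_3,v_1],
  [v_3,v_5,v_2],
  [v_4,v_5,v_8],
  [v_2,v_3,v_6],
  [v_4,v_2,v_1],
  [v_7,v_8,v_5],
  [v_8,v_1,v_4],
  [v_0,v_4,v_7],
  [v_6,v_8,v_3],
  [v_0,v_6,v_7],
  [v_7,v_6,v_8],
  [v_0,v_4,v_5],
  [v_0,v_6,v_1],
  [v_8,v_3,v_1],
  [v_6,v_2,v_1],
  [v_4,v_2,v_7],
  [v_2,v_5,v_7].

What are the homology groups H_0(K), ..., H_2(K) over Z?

Order the vertices as v_0 < v_1 < v_2 < v_3 < v_4 < v_5 < v_6 < v_7 < v_8. Listing each simplex with vertices in this order, K has dimension 2 with simplices:

  0-simplices (9): [v_0], [v_1], [v_2], [v_3], [v_4], [v_5], [v_6], [v_7], [v_8]
  1-simplices (27): (27 of them)
  2-simplices (18): (18 of them)

so the chain groups are C_0 ≅ Z^9, C_1 ≅ Z^27, C_2 ≅ Z^18.

∂_1: C_1 → C_0 maps an edge to its endpoints' difference, ∂[p,q] = q − p.
As a 9×27 matrix over Z this has rank 8, with invariant factors (1,1,1,1,1,1,1,1).

∂_2: C_2 → C_1 acts by ∂[p,q,r] = [q,r] − [p,r] + [p,q]. For instance
  ∂[v_1,v_4,v_8] = [v_4,v_8] − [v_1,v_8] + [v_1,v_4],
  ∂[v_1,v_2,v_6] = [v_2,v_6] − [v_1,v_6] + [v_1,v_2].
The resulting 27×18 matrix has rank 18, and its Smith normal form has invariant factors (1,1,1,1,1,1,1,1,1,1,1,1,1,1,1,1,1,2).

Computing H_k = (kernel of ∂_k) / (image of ∂_{k+1}):

  H_0: rank C_0 − rank ∂_1 = 9 − 8 = 1, and the invariant factors of ∂_1 are all 1, so H_0 = Z.
  H_1: rank ker ∂_1 − rank ∂_2 = (27 − 8) − 18 = 1, and ∂_2 has invariant factor 2 > 1, so H_1 = Z ⊕ Z_2.
  H_2: rank ker ∂_2 − rank ∂_3 = (18 − 18) − 0 = 0, and there is no ∂_3, so H_2 = 0.

As a check, the Euler characteristic is 9 − 27 + 18 = 0, which agrees with 1 − 1 + 0 = 0.

H_0 = Z,  H_1 = Z ⊕ Z_2,  H_2 = 0.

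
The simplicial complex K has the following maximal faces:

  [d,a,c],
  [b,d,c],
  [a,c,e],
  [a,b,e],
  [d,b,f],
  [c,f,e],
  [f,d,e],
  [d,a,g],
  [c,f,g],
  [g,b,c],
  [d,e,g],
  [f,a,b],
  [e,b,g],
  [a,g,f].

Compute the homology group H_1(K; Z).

H_1 ≅ Z^2.

K has 7 vertices, 21 edges, 14 triangles.
rank ∂_1 = 6, rank ∂_2 = 13 ⇒ b_1 = 21 − 6 − 13 = 2; all invariant factors of ∂_2 are 1 so no torsion. So H_1 ≅ Z^2.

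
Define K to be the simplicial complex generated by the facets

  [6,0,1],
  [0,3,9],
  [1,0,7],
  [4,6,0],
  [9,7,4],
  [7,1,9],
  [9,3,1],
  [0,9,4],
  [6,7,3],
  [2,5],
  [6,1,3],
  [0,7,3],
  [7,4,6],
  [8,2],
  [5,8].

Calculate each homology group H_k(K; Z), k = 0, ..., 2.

H_0 ≅ Z^2,  H_1 ≅ Z × Z/2,  H_2 = 0.

Take the total order 0 < 1 < 2 < 3 < 4 < 5 < 6 < 7 < 8 < 9 on the vertex set. Then K (dimension 2) consists of the simplices:

  0-simplices (10): [0], [1], [2], [3], [4], [5], [6], [7], [8], [9]
  1-simplices (21): [0,1], [0,3], [0,4], [0,6], [0,7], [0,9], [1,3], [1,6], [1,7], [1,9], [2,5], [2,8], [3,6], [3,7], [3,9], [4,6], [4,7], [4,9], [5,8], [6,7], [7,9]
  2-simplices (12): [0,1,6], [0,1,7], [0,3,7], [0,3,9], [0,4,6], [0,4,9], [1,3,6], [1,3,9], [1,7,9], [3,6,7], [4,6,7], [4,7,9]

giving chain groups C_0 ≅ Z^10, C_1 ≅ Z^21, C_2 ≅ Z^12.

∂_1: C_1 → C_0 maps an edge to its endpoints' difference, ∂[p,q] = q − p. For instance
  ∂[1,6] = [6] − [1].
The 10×21 boundary matrix has rank 8 and Smith normal form diag(1,1,1,1,1,1,1,1).

∂_2: C_2 → C_1 acts by ∂[p,q,r] = [q,r] − [p,r] + [p,q]. For instance
  ∂[1,3,6] = [3,6] − [1,6] + [1,3],
  ∂[0,3,7] = [3,7] − [0,7] + [0,3].
This gives a 21×12 integer matrix of rank 12; reducing to Smith normal form yields diagonal entries (1,1,1,1,1,1,1,1,1,1,1,2).

Reading off H_k = ker ∂_k / im ∂_{k+1}:

  H_0: rank C_0 − rank ∂_1 = 10 − 8 = 2, and the invariant factors of ∂_1 are all 1, so H_0 ≅ Z^2.
  H_1: rank ker ∂_1 − rank ∂_2 = (21 − 8) − 12 = 1, and ∂_2 has invariant factor 2 > 1, so H_1 ≅ Z × Z/2.
  H_2: rank ker ∂_2 − rank ∂_3 = (12 − 12) − 0 = 0, and there is no ∂_3, so H_2 ≅ 0.

As a check, the Euler characteristic is 10 − 21 + 12 = 1, which agrees with 2 − 1 + 0 = 1.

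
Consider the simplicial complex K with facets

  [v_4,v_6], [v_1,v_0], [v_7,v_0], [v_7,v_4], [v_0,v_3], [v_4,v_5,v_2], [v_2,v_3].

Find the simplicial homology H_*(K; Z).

H_0 = Z,  H_1 = Z,  H_2 = 0.

We work with the vertex ordering v_0 < v_1 < v_2 < v_3 < v_4 < v_5 < v_6 < v_7. The simplices of K, each written with vertices in increasing order, are:

  0-simplices (8): [v_0], [v_1], [v_2], [v_3], [v_4], [v_5], [v_6], [v_7]
  1-simplices (9): [v_0,v_1], [v_0,v_3], [v_0,v_7], [v_2,v_3], [v_2,v_4], [v_2,v_5], [v_4,v_5], [v_4,v_6], [v_4,v_7]
  2-simplices (1): [v_2,v_4,v_5]

so the chain groups are C_0 ≅ Z^8, C_1 ≅ Z^9, C_2 ≅ Z^1.

∂_1: C_1 → C_0 sends each edge [p,q] (with p < q) to q − p. For instance
  ∂[v_2,v_4] = [v_4] − [v_2].
This gives a 8×9 integer matrix of rank 7; reducing to Smith normal form yields diagonal entries (1,1,1,1,1,1,1).

∂_2: C_2 → C_1 acts by ∂[p,q,r] = [q,r] − [p,r] + [p,q]. For instance
  ∂[v_2,v_4,v_5] = [v_4,v_5] − [v_2,v_5] + [v_2,v_4].
The resulting 9×1 matrix has rank 1, and its Smith normal form has invariant factors (1).

Reading off H_k = ker ∂_k / im ∂_{k+1}:

  H_0: rank C_0 − rank ∂_1 = 8 − 7 = 1, and the invariant factors of ∂_1 are all 1, so H_0 = Z.
  H_1: rank ker ∂_1 − rank ∂_2 = (9 − 7) − 1 = 1, and the invariant factors of ∂_2 are all 1, so H_1 = Z.
  H_2: rank ker ∂_2 − rank ∂_3 = (1 − 1) − 0 = 0, and there is no ∂_3, so H_2 = 0.

As a check, the Euler characteristic is 8 − 9 + 1 = 0, which agrees with 1 − 1 + 0 = 0.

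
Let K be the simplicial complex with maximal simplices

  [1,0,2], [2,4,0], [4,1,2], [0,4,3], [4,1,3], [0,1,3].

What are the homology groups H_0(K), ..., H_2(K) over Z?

H_0 = Z,  H_1 = 0,  H_2 = Z.

Fix the vertex order 0 < 1 < 2 < 3 < 4 and write every simplex with vertices in increasing order. Then dim K = 2 and the simplices of K are:

  0-simplices (5): [0], [1], [2], [3], [4]
  1-simplices (9): [0,1], [0,2], [0,3], [0,4], [1,2], [1,3], [1,4], [2,4], [3,4]
  2-simplices (6): [0,1,2], [0,1,3], [0,2,4], [0,3,4], [1,2,4], [1,3,4]

Hence C_0 ≅ Z^5, C_1 ≅ Z^9, C_2 ≅ Z^6.

Boundary ∂_1: C_1 → C_0 sends each edge [p,q] (with p < q) to q − p. For instance
  ∂[0,4] = [4] − [0].
The 5×9 boundary matrix has rank 4 and Smith normal form diag(1,1,1,1).

The boundary map ∂_2: C_2 → C_1 maps a triangle to the signed sum of its edges. For instance
  ∂[0,1,3] = [1,3] − [0,3] + [0,1],
  ∂[0,2,4] = [2,4] − [0,4] + [0,2].
As a 9×6 matrix over Z this has rank 5, with invariant factors (1,1,1,1,1).

Computing H_k = (kernel of ∂_k) / (image of ∂_{k+1}):

  H_0: rank C_0 − rank ∂_1 = 5 − 4 = 1, and the invariant factors of ∂_1 are all 1, so H_0 ≅ Z.
  H_1: rank ker ∂_1 − rank ∂_2 = (9 − 4) − 5 = 0, and the invariant factors of ∂_2 are all 1, so H_1 ≅ 0.
  H_2: rank ker ∂_2 − rank ∂_3 = (6 − 5) − 0 = 1, and there is no ∂_3, so H_2 ≅ Z.

As a check, the Euler characteristic is 5 − 9 + 6 = 2, which agrees with 1 − 0 + 1 = 2.
(K is a triangulation of the 2-sphere S^2.)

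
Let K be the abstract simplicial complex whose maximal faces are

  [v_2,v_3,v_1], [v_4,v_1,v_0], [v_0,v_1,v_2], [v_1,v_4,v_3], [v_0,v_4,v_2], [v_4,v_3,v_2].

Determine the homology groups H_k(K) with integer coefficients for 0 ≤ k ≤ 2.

Fix the vertex order v_0 < v_1 < v_2 < v_3 < v_4 and write every simplex with vertices in increasing order. Then dim K = 2 and the simplices of K are:

  0-simplices (5): [v_0], [v_1], [v_2], [v_3], [v_4]
  1-simplices (9): [v_0,v_1], [v_0,v_2], [v_0,v_4], [v_1,v_2], [v_1,v_3], [v_1,v_4], [v_2,v_3], [v_2,v_4], [v_3,v_4]
  2-simplices (6): [v_0,v_1,v_2], [v_0,v_1,v_4], [v_0,v_2,v_4], [v_1,v_2,v_3], [v_1,v_3,v_4], [v_2,v_3,v_4]

Hence C_0 ≅ Z^5, C_1 ≅ Z^9, C_2 ≅ Z^6.

The boundary map ∂_1: C_1 → C_0 maps an edge to its endpoints' difference, ∂[p,q] = q − p. For instance
  ∂[v_0,v_1] = [v_1] − [v_0].
As a 5×9 matrix over Z this has rank 4, with invariant factors (1,1,1,1).

The boundary map ∂_2: C_2 → C_1 maps a triangle to the signed sum of its edges. For instance
  ∂[v_0,v_1,v_2] = [v_1,v_2] − [v_0,v_2] + [v_0,v_1],
  ∂[v_2,v_3,v_4] = [v_3,v_4] − [v_2,v_4] + [v_2,v_3].
As a 9×6 matrix over Z this has rank 5, with invariant factors (1,1,1,1,1).

Computing H_k = (kernel of ∂_k) / (image of ∂_{k+1}):

  H_0: rank C_0 − rank ∂_1 = 5 − 4 = 1, and the invariant factors of ∂_1 are all 1, so H_0 ≅ Z.
  H_1: rank ker ∂_1 − rank ∂_2 = (9 − 4) − 5 = 0, and the invariant factors of ∂_2 are all 1, so H_1 ≅ 0.
  H_2: rank ker ∂_2 − rank ∂_3 = (6 − 5) − 0 = 1, and there is no ∂_3, so H_2 ≅ Z.

As a check, the Euler characteristic is 5 − 9 + 6 = 2, which agrees with 1 − 0 + 1 = 2.

H_0 = Z,  H_1 = 0,  H_2 = Z.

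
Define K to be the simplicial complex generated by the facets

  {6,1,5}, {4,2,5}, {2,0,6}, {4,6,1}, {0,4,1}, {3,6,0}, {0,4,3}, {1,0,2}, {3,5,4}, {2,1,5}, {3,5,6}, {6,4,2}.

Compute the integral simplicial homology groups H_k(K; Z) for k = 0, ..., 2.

H_0 ≅ Z,  H_1 ≅ Z/2Z,  H_2 = 0.

Order the vertices as 0 < 1 < 2 < 3 < 4 < 5 < 6. Listing each simplex with vertices in this order, K has dimension 2 with simplices:

  0-simplices (7): [0], [1], [2], [3], [4], [5], [6]
  1-simplices (18): [0,1], [0,2], [0,3], [0,4], [0,6], [1,2], [1,4], [1,5], [1,6], [2,4], [2,5], [2,6], [3,4], [3,5], [3,6], [4,5], [4,6], [5,6]
  2-simplices (12): [0,1,2], [0,1,4], [0,2,6], [0,3,4], [0,3,6], [1,2,5], [1,4,6], [1,5,6], [2,4,5], [2,4,6], [3,4,5], [3,5,6]

giving chain groups C_0 ≅ Z^7, C_1 ≅ Z^18, C_2 ≅ Z^12.

Boundary ∂_1: C_1 → C_0 is given by ∂[p,q] = [q] − [p].
This gives a 7×18 integer matrix of rank 6; reducing to Smith normal form yields diagonal entries (1,1,1,1,1,1).

∂_2: C_2 → C_1 acts by ∂[p,q,r] = [q,r] − [p,r] + [p,q]. For instance
  ∂[0,2,6] = [2,6] − [0,6] + [0,2],
  ∂[2,4,5] = [4,5] − [2,5] + [2,4].
The resulting 18×12 matrix has rank 12, and its Smith normal form has invariant factors (1,1,1,1,1,1,1,1,1,1,1,2).

Reading off H_k = ker ∂_k / im ∂_{k+1}:

  H_0: rank C_0 − rank ∂_1 = 7 − 6 = 1, and the invariant factors of ∂_1 are all 1, so H_0 ≅ Z.
  H_1: rank ker ∂_1 − rank ∂_2 = (18 − 6) − 12 = 0, and ∂_2 has invariant factor 2 > 1, so H_1 ≅ Z/2Z.
  H_2: rank ker ∂_2 − rank ∂_3 = (12 − 12) − 0 = 0, and there is no ∂_3, so H_2 ≅ 0.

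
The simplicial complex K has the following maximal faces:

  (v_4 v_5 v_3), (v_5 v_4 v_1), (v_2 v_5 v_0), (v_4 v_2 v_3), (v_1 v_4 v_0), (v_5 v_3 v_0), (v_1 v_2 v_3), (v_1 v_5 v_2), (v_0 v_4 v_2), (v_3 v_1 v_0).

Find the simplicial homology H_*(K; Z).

K has 6 vertices, 15 edges, 10 triangles.
rank ∂_0 = 0, rank ∂_1 = 5 ⇒ b_0 = 6 − 0 − 5 = 1; all invariant factors of ∂_1 are 1 so no torsion. So H_0 = Z.
rank ∂_1 = 5, rank ∂_2 = 10 ⇒ b_1 = 15 − 5 − 10 = 0; ∂_2 has invariant factor(s) [2] giving torsion. So H_1 = Z_2.
rank ∂_2 = 10, rank ∂_3 = 0 ⇒ b_2 = 10 − 10 − 0 = 0. So H_2 = 0.

H_0 = Z,  H_1 = Z_2,  H_2 = 0.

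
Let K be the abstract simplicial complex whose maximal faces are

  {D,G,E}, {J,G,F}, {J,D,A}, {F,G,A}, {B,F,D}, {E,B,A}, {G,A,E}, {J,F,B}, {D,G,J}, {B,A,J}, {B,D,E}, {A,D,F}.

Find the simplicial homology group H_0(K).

H_0 = Z.

K has 7 vertices, 18 edges, 12 triangles.
rank ∂_0 = 0, rank ∂_1 = 6 ⇒ b_0 = 7 − 0 − 6 = 1; all invariant factors of ∂_1 are 1 so no torsion. So H_0 ≅ Z.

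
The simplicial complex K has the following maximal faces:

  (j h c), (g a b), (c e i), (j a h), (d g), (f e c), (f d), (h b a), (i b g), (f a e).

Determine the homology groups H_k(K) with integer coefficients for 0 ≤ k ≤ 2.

H_0 ≅ Z,  H_1 ≅ Z^3,  H_2 = 0.

Fix the vertex order a < b < c < d < e < f < g < h < i < j and write every simplex with vertices in increasing order. Then dim K = 2 and the simplices of K are:

  0-simplices (10): a, b, c, d, e, f, g, h, i, j
  1-simplices (20): ab, ae, af, ag, ah, aj, bg, bh, bi, ce, cf, ch, ci, cj, df, dg, ef, ei, gi, hj
  2-simplices (8): abg, abh, aef, ahj, bgi, cef, cei, chj

Hence C_0 ≅ Z^10, C_1 ≅ Z^20, C_2 ≅ Z^8.

Boundary ∂_1: C_1 → C_0 is given by ∂[p,q] = [q] − [p]. For instance
  ∂cf = f − c.
As a 10×20 matrix over Z this has rank 9, with invariant factors (1,1,1,1,1,1,1,1,1).

The boundary map ∂_2: C_2 → C_1 maps a triangle to the signed sum of its edges. For instance
  ∂aef = ef − af + ae,
  ∂abh = bh − ah + ab.
The 20×8 boundary matrix has rank 8 and Smith normal form diag(1,1,1,1,1,1,1,1).

Now H_k = ker ∂_k / im ∂_{k+1}, so:

  H_0: rank C_0 − rank ∂_1 = 10 − 9 = 1, and the invariant factors of ∂_1 are all 1, so H_0 = Z.
  H_1: rank ker ∂_1 − rank ∂_2 = (20 − 9) − 8 = 3, and the invariant factors of ∂_2 are all 1, so H_1 = Z^3.
  H_2: rank ker ∂_2 − rank ∂_3 = (8 − 8) − 0 = 0, and there is no ∂_3, so H_2 = 0.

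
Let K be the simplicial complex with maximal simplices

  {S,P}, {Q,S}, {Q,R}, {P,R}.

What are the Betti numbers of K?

b_0 = 1, b_1 = 1.

Fix the vertex order P < Q < R < S and write every simplex with vertices in increasing order. Then dim K = 1 and the simplices of K are:

  0-simplices (4): P, Q, R, S
  1-simplices (4): PR, PS, QR, QS

Hence C_0 ≅ Z^4, C_1 ≅ Z^4.

∂_1: C_1 → C_0 maps an edge to its endpoints' difference, ∂[p,q] = q − p.
The 4×4 boundary matrix has rank 3 and Smith normal form diag(1,1,1).

From H_k ≅ ker(∂_k) / im(∂_{k+1}) we obtain:

  H_0: rank C_0 − rank ∂_1 = 4 − 3 = 1, and the invariant factors of ∂_1 are all 1, so H_0 = Z.
  H_1: rank ker ∂_1 − rank ∂_2 = (4 − 3) − 0 = 1, and there is no ∂_2, so H_1 = Z.

As a check, the Euler characteristic is 4 − 4 = 0, which agrees with 1 − 1 = 0.

Hence the Betti numbers are b_0 = 1, b_1 = 1.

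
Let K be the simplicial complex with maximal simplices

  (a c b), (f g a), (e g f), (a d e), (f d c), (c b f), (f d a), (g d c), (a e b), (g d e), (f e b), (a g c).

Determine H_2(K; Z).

Fix the vertex order a < b < c < d < e < f < g and write every simplex with vertices in increasing order. Then dim K = 2 and the simplices of K are:

  0-simplices (7): a, b, c, d, e, f, g
  1-simplices (18): ab, ac, ad, ae, af, ag, bc, be, bf, cd, cf, cg, de, df, dg, ef, eg, fg
  2-simplices (12): abc, abe, acg, ade, adf, afg, bcf, bef, cdf, cdg, deg, efg

so the chain groups are C_0 ≅ Z^7, C_1 ≅ Z^18, C_2 ≅ Z^12.

Boundary ∂_1: C_1 → C_0 is given by ∂[p,q] = [q] − [p].
This gives a 7×18 integer matrix of rank 6; reducing to Smith normal form yields diagonal entries (1,1,1,1,1,1).

Boundary ∂_2: C_2 → C_1 sends each 2-simplex [p,q,r] to [q,r] − [p,r] + [p,q]. For instance
  ∂bef = ef − bf + be,
  ∂adf = df − af + ad.
The resulting 18×12 matrix has rank 12, and its Smith normal form has invariant factors (1,1,1,1,1,1,1,1,1,1,1,2).

Computing H_k = (kernel of ∂_k) / (image of ∂_{k+1}):

  H_2: rank ker ∂_2 − rank ∂_3 = (12 − 12) − 0 = 0, and there is no ∂_3, so H_2 ≅ 0.

H_2 = 0.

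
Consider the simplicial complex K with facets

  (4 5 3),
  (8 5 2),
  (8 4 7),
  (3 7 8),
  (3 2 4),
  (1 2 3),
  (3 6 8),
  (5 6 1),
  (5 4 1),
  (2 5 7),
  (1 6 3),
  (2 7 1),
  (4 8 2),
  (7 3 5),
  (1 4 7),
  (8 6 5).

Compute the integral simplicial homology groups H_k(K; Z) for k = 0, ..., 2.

Fix the vertex order 1 < 2 < 3 < 4 < 5 < 6 < 7 < 8 and write every simplex with vertices in increasing order. Then dim K = 2 and the simplices of K are:

  0-simplices (8): [1], [2], [3], [4], [5], [6], [7], [8]
  1-simplices (24): (24 of them)
  2-simplices (16): [1,2,3], [1,2,7], [1,3,6], [1,4,5], [1,4,7], [1,5,6], [2,3,4], [2,4,8], [2,5,7], [2,5,8], [3,4,5], [3,5,7], [3,6,8], [3,7,8], [4,7,8], [5,6,8]

so the chain groups are C_0 ≅ Z^8, C_1 ≅ Z^24, C_2 ≅ Z^16.

Boundary ∂_1: C_1 → C_0 sends each edge [p,q] (with p < q) to q − p. For instance
  ∂[1,5] = [5] − [1].
The resulting 8×24 matrix has rank 7, and its Smith normal form has invariant factors (1,1,1,1,1,1,1).

Boundary ∂_2: C_2 → C_1 acts by ∂[p,q,r] = [q,r] − [p,r] + [p,q]. For instance
  ∂[3,7,8] = [7,8] − [3,8] + [3,7],
  ∂[3,4,5] = [4,5] − [3,5] + [3,4].
The resulting 24×16 matrix has rank 15, and its Smith normal form has invariant factors (1,1,1,1,1,1,1,1,1,1,1,1,1,1,1).

From H_k ≅ ker(∂_k) / im(∂_{k+1}) we obtain:

  H_0: rank C_0 − rank ∂_1 = 8 − 7 = 1, and the invariant factors of ∂_1 are all 1, so H_0 = Z.
  H_1: rank ker ∂_1 − rank ∂_2 = (24 − 7) − 15 = 2, and the invariant factors of ∂_2 are all 1, so H_1 = Z^2.
  H_2: rank ker ∂_2 − rank ∂_3 = (16 − 15) − 0 = 1, and there is no ∂_3, so H_2 = Z.

As a check, the Euler characteristic is 8 − 24 + 16 = 0, which agrees with 1 − 2 + 1 = 0.

H_0 ≅ Z,  H_1 ≅ Z^2,  H_2 ≅ Z.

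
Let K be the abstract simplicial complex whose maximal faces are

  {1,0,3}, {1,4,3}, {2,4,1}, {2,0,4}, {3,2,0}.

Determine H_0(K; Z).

H_0 = Z.

Order the vertices as 0 < 1 < 2 < 3 < 4. Listing each simplex with vertices in this order, K has dimension 2 with simplices:

  0-simplices (5): [0], [1], [2], [3], [4]
  1-simplices (10): [0,1], [0,2], [0,3], [0,4], [1,2], [1,3], [1,4], [2,3], [2,4], [3,4]
  2-simplices (5): [0,1,3], [0,2,3], [0,2,4], [1,2,4], [1,3,4]

so the chain groups are C_0 ≅ Z^5, C_1 ≅ Z^10, C_2 ≅ Z^5.

∂_1: C_1 → C_0 sends each edge [p,q] (with p < q) to q − p.
The resulting 5×10 matrix has rank 4, and its Smith normal form has invariant factors (1,1,1,1).

Boundary ∂_2: C_2 → C_1 maps a triangle to the signed sum of its edges. For instance
  ∂[0,2,4] = [2,4] − [0,4] + [0,2],
  ∂[1,2,4] = [2,4] − [1,4] + [1,2].
The 10×5 boundary matrix has rank 5 and Smith normal form diag(1,1,1,1,1).

Reading off H_k = ker ∂_k / im ∂_{k+1}:

  H_0: rank C_0 − rank ∂_1 = 5 − 4 = 1, and the invariant factors of ∂_1 are all 1, so H_0 = Z.

(K is a triangulation of the Möbius band.)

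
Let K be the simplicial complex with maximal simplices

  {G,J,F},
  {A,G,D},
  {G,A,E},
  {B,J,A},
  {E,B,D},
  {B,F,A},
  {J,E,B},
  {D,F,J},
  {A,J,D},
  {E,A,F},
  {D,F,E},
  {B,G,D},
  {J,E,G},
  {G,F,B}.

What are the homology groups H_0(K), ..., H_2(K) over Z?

Order the vertices as A < B < D < E < F < G < J. Listing each simplex with vertices in this order, K has dimension 2 with simplices:

  0-simplices (7): A, B, D, E, F, G, J
  1-simplices (21): AB, AD, AE, AF, AG, AJ, BD, BE, BF, BG, BJ, DE, DF, DG, DJ, EF, EG, EJ, FG, FJ, GJ
  2-simplices (14): ABF, ABJ, ADG, ADJ, AEF, AEG, BDE, BDG, BEJ, BFG, DEF, DFJ, EGJ, FGJ

Hence C_0 ≅ Z^7, C_1 ≅ Z^21, C_2 ≅ Z^14.

Boundary ∂_1: C_1 → C_0 maps an edge to its endpoints' difference, ∂[p,q] = q − p. For instance
  ∂BD = D − B.
As a 7×21 matrix over Z this has rank 6, with invariant factors (1,1,1,1,1,1).

∂_2: C_2 → C_1 acts by ∂[p,q,r] = [q,r] − [p,r] + [p,q]. For instance
  ∂BFG = FG − BG + BF,
  ∂AEF = EF − AF + AE.
This gives a 21×14 integer matrix of rank 13; reducing to Smith normal form yields diagonal entries (1,1,1,1,1,1,1,1,1,1,1,1,1).

From H_k ≅ ker(∂_k) / im(∂_{k+1}) we obtain:

  H_0: rank C_0 − rank ∂_1 = 7 − 6 = 1, and the invariant factors of ∂_1 are all 1, so H_0 = Z.
  H_1: rank ker ∂_1 − rank ∂_2 = (21 − 6) − 13 = 2, and the invariant factors of ∂_2 are all 1, so H_1 = Z^2.
  H_2: rank ker ∂_2 − rank ∂_3 = (14 − 13) − 0 = 1, and there is no ∂_3, so H_2 = Z.

As a check, the Euler characteristic is 7 − 21 + 14 = 0, which agrees with 1 − 2 + 1 = 0.

H_0 ≅ Z,  H_1 ≅ Z^2,  H_2 ≅ Z.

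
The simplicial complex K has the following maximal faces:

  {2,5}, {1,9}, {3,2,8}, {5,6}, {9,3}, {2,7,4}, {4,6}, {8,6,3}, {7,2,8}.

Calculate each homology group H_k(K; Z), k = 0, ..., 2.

We work with the vertex ordering 1 < 2 < 3 < 4 < 5 < 6 < 7 < 8 < 9. The simplices of K, each written with vertices in increasing order, are:

  0-simplices (9): [1], [2], [3], [4], [5], [6], [7], [8], [9]
  1-simplices (14): [1,9], [2,3], [2,4], [2,5], [2,7], [2,8], [3,6], [3,8], [3,9], [4,6], [4,7], [5,6], [6,8], [7,8]
  2-simplices (4): [2,3,8], [2,4,7], [2,7,8], [3,6,8]

giving chain groups C_0 ≅ Z^9, C_1 ≅ Z^14, C_2 ≅ Z^4.

Boundary ∂_1: C_1 → C_0 maps an edge to its endpoints' difference, ∂[p,q] = q − p.
The resulting 9×14 matrix has rank 8, and its Smith normal form has invariant factors (1,1,1,1,1,1,1,1).

Boundary ∂_2: C_2 → C_1 acts by ∂[p,q,r] = [q,r] − [p,r] + [p,q]. For instance
  ∂[2,3,8] = [3,8] − [2,8] + [2,3],
  ∂[2,7,8] = [7,8] − [2,8] + [2,7].
The resulting 14×4 matrix has rank 4, and its Smith normal form has invariant factors (1,1,1,1).

Reading off H_k = ker ∂_k / im ∂_{k+1}:

  H_0: rank C_0 − rank ∂_1 = 9 − 8 = 1, and the invariant factors of ∂_1 are all 1, so H_0 = Z.
  H_1: rank ker ∂_1 − rank ∂_2 = (14 − 8) − 4 = 2, and the invariant factors of ∂_2 are all 1, so H_1 = Z^2.
  H_2: rank ker ∂_2 − rank ∂_3 = (4 − 4) − 0 = 0, and there is no ∂_3, so H_2 = 0.

H_0 ≅ Z,  H_1 ≅ Z^2,  H_2 = 0.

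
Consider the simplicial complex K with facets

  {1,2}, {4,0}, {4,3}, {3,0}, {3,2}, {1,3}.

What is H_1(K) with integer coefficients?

H_1 ≅ Z^2.

We work with the vertex ordering 0 < 1 < 2 < 3 < 4. The simplices of K, each written with vertices in increasing order, are:

  0-simplices (5): [0], [1], [2], [3], [4]
  1-simplices (6): [0,3], [0,4], [1,2], [1,3], [2,3], [3,4]

giving chain groups C_0 ≅ Z^5, C_1 ≅ Z^6.

∂_1: C_1 → C_0 is given by ∂[p,q] = [q] − [p]. For instance
  ∂[2,3] = [3] − [2].
As a 5×6 matrix over Z this has rank 4, with invariant factors (1,1,1,1).

Computing H_k = (kernel of ∂_k) / (image of ∂_{k+1}):

  H_1: rank ker ∂_1 − rank ∂_2 = (6 − 4) − 0 = 2, and there is no ∂_2, so H_1 = Z^2.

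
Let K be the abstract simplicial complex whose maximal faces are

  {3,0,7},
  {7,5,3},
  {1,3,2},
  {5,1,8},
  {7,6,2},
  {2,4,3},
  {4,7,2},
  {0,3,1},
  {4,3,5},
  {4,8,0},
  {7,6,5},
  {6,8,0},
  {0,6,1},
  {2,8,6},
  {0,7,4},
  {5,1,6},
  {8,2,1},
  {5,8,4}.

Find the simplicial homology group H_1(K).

H_1 ≅ Z ⊕ Z/2Z.

Order the vertices as 0 < 1 < 2 < 3 < 4 < 5 < 6 < 7 < 8. Listing each simplex with vertices in this order, K has dimension 2 with simplices:

  0-simplices (9): [0], [1], [2], [3], [4], [5], [6], [7], [8]
  1-simplices (27): (27 of them)
  2-simplices (18): [0,1,3], [0,1,6], [0,3,7], [0,4,7], [0,4,8], [0,6,8], [1,2,3], [1,2,8], [1,5,6], [1,5,8], [2,3,4], [2,4,7], [2,6,7], [2,6,8], [3,4,5], [3,5,7], [4,5,8], [5,6,7]

Hence C_0 ≅ Z^9, C_1 ≅ Z^27, C_2 ≅ Z^18.

∂_1: C_1 → C_0 sends each edge [p,q] (with p < q) to q − p. For instance
  ∂[4,8] = [8] − [4].
The 9×27 boundary matrix has rank 8 and Smith normal form diag(1,1,1,1,1,1,1,1).

Boundary ∂_2: C_2 → C_1 sends each 2-simplex [p,q,r] to [q,r] − [p,r] + [p,q]. For instance
  ∂[4,5,8] = [5,8] − [4,8] + [4,5],
  ∂[0,1,3] = [1,3] − [0,3] + [0,1].
As a 27×18 matrix over Z this has rank 18, with invariant factors (1,1,1,1,1,1,1,1,1,1,1,1,1,1,1,1,1,2).

From H_k ≅ ker(∂_k) / im(∂_{k+1}) we obtain:

  H_1: rank ker ∂_1 − rank ∂_2 = (27 − 8) − 18 = 1, and ∂_2 has invariant factor 2 > 1, so H_1 = Z ⊕ Z/2Z.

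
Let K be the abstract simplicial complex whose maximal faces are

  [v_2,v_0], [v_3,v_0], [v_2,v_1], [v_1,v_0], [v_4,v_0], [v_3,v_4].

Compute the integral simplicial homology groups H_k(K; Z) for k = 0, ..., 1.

H_0 = Z,  H_1 = Z^2.

We work with the vertex ordering v_0 < v_1 < v_2 < v_3 < v_4. The simplices of K, each written with vertices in increasing order, are:

  0-simplices (5): [v_0], [v_1], [v_2], [v_3], [v_4]
  1-simplices (6): [v_0,v_1], [v_0,v_2], [v_0,v_3], [v_0,v_4], [v_1,v_2], [v_3,v_4]

giving chain groups C_0 ≅ Z^5, C_1 ≅ Z^6.

The boundary map ∂_1: C_1 → C_0 is given by ∂[p,q] = [q] − [p]. For instance
  ∂[v_0,v_1] = [v_1] − [v_0].
The 5×6 boundary matrix has rank 4 and Smith normal form diag(1,1,1,1).

Computing H_k = (kernel of ∂_k) / (image of ∂_{k+1}):

  H_0: rank C_0 − rank ∂_1 = 5 − 4 = 1, and the invariant factors of ∂_1 are all 1, so H_0 = Z.
  H_1: rank ker ∂_1 − rank ∂_2 = (6 − 4) − 0 = 2, and there is no ∂_2, so H_1 = Z^2.

As a check, the Euler characteristic is 5 − 6 = -1, which agrees with 1 − 2 = -1.
(K is a triangulation of a wedge of 2 circles.)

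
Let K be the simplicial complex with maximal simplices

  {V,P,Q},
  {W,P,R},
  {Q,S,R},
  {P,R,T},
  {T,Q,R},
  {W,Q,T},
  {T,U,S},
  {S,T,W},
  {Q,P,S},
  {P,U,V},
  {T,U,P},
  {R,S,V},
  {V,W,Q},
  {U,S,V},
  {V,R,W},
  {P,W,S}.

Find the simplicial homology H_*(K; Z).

Take the total order P < Q < R < S < T < U < V < W on the vertex set. Then K (dimension 2) consists of the simplices:

  0-simplices (8): P, Q, R, S, T, U, V, W
  1-simplices (24): PQ, PR, PS, PT, PU, PV, PW, QR, QS, QT, QV, QW, RS, RT, RV, RW, ST, SU, SV, SW, TU, TW, UV, VW
  2-simplices (16): PQS, PQV, PRT, PRW, PSW, PTU, PUV, QRS, QRT, QTW, QVW, RSV, RVW, STU, STW, SUV

Hence C_0 ≅ Z^8, C_1 ≅ Z^24, C_2 ≅ Z^16.

Boundary ∂_1: C_1 → C_0 is given by ∂[p,q] = [q] − [p]. For instance
  ∂PR = R − P.
As a 8×24 matrix over Z this has rank 7, with invariant factors (1,1,1,1,1,1,1).

Boundary ∂_2: C_2 → C_1 sends each 2-simplex [p,q,r] to [q,r] − [p,r] + [p,q]. For instance
  ∂PSW = SW − PW + PS,
  ∂STU = TU − SU + ST.
The resulting 24×16 matrix has rank 15, and its Smith normal form has invariant factors (1,1,1,1,1,1,1,1,1,1,1,1,1,1,1).

Reading off H_k = ker ∂_k / im ∂_{k+1}:

  H_0: rank C_0 − rank ∂_1 = 8 − 7 = 1, and the invariant factors of ∂_1 are all 1, so H_0 ≅ Z.
  H_1: rank ker ∂_1 − rank ∂_2 = (24 − 7) − 15 = 2, and the invariant factors of ∂_2 are all 1, so H_1 ≅ Z^2.
  H_2: rank ker ∂_2 − rank ∂_3 = (16 − 15) − 0 = 1, and there is no ∂_3, so H_2 ≅ Z.

(K is a triangulation of the torus T^2.)

H_0 = Z,  H_1 = Z^2,  H_2 = Z.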